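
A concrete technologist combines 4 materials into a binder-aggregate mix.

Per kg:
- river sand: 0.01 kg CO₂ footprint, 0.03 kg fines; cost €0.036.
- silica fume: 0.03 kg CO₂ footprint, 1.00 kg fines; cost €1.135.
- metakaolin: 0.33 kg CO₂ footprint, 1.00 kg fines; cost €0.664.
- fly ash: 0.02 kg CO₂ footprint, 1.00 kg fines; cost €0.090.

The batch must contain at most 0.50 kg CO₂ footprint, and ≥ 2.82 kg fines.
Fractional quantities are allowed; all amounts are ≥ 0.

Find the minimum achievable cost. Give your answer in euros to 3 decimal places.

€0.254

This is a linear program. Let x1 = kg of river sand, x2 = kg of silica fume, x3 = kg of metakaolin, x4 = kg of fly ash.
Minimize 0.036x1 + 1.135x2 + 0.664x3 + 0.09x4 subject to:
  0.01x1 + 0.03x2 + 0.33x3 + 0.02x4 ≤ 0.5   (CO₂ footprint)
  0.03x1 + 1x2 + 1x3 + 1x4 ≥ 2.82   (fines)
  x1, x2, x3, x4 ≥ 0.
At the optimum only fly ash is positive (river sand, silica fume, metakaolin = 0). Binding constraint: fines.
So fly ash = 2.82 kg.
Cost = 0.09·2.82 = 0.25380.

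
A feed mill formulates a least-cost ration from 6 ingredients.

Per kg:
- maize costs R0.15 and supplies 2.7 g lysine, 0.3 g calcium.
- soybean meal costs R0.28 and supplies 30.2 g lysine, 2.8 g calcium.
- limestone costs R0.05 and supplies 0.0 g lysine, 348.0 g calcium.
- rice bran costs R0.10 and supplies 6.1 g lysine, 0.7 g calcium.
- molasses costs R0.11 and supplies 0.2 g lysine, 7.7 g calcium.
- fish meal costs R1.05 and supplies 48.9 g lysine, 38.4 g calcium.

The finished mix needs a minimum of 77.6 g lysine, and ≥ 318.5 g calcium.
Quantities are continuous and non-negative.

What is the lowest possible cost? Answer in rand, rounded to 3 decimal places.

Let x1 = kg of maize, x2 = kg of soybean meal, x3 = kg of limestone, x4 = kg of rice bran, x5 = kg of molasses, x6 = kg of fish meal.
min 0.15x1 + 0.28x2 + 0.05x3 + 0.1x4 + 0.11x5 + 1.05x6 s.t.:
  2.7x1 + 30.2x2 + 6.1x4 + 0.2x5 + 48.9x6 ≥ 77.6   (lysine)
  0.3x1 + 2.8x2 + 348x3 + 0.7x4 + 7.7x5 + 38.4x6 ≥ 318.5   (calcium)
  x1, x2, x3, x4, x5, x6 ≥ 0.
The cheapest feasible vertex uses only soybean meal, limestone; maize, rice bran, molasses, fish meal are not used. Binding constraints: lysine and calcium.
So soybean meal = 2.57 kg, limestone = 0.8946 kg.
Cost = 0.28·2.57 + 0.05·0.8946 = 0.76433.

R0.764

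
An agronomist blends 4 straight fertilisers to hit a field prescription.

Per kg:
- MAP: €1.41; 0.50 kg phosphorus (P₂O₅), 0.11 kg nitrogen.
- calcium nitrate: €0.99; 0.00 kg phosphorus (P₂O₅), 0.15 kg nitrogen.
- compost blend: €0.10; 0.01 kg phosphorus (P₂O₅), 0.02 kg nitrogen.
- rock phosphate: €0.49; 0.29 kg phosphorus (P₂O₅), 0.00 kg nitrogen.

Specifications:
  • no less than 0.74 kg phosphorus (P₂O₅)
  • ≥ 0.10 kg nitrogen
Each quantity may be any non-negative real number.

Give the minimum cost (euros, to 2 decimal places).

Let x1 = kg of MAP, x2 = kg of calcium nitrate, x3 = kg of compost blend, x4 = kg of rock phosphate.
Minimize 1.41x1 + 0.99x2 + 0.1x3 + 0.49x4 with:
  0.5x1 + 0.01x3 + 0.29x4 ≥ 0.74   (phosphorus (P₂O₅))
  0.11x1 + 0.15x2 + 0.02x3 ≥ 0.1   (nitrogen)
  x1, x2, x3, x4 ≥ 0.
At the optimum only compost blend, rock phosphate are positive (MAP, calcium nitrate = 0). The phosphorus (P₂O₅) and nitrogen requirements are met with equality.
So compost blend = 5 kg, rock phosphate = 2.379 kg.
Cost = 0.1·5 + 0.49·2.379 = 1.6657.

€1.67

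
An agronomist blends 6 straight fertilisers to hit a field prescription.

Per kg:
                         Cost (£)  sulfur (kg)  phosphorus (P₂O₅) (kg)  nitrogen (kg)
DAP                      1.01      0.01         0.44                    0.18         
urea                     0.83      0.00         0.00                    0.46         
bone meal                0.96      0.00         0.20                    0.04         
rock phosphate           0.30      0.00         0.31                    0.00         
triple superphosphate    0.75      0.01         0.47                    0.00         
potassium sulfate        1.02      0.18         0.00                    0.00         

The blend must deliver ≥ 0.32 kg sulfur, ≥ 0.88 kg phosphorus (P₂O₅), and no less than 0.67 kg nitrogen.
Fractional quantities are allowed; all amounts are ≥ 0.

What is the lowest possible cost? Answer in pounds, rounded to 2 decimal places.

£3.87

Set it up as a linear program. Let x1 = kg of DAP, x2 = kg of urea, x3 = kg of bone meal, x4 = kg of rock phosphate, x5 = kg of triple superphosphate, x6 = kg of potassium sulfate.
Minimize 1.01x1 + 0.83x2 + 0.96x3 + 0.3x4 + 0.75x5 + 1.02x6 subject to:
  0.01x1 + 0.01x5 + 0.18x6 ≥ 0.32   (sulfur)
  0.44x1 + 0.2x3 + 0.31x4 + 0.47x5 ≥ 0.88   (phosphorus (P₂O₅))
  0.18x1 + 0.46x2 + 0.04x3 ≥ 0.67   (nitrogen)
  x1, x2, x3, x4, x5, x6 ≥ 0.
The minimum-cost mix takes nothing from DAP, bone meal, triple superphosphate — only urea, rock phosphate, potassium sulfate. Binding constraints: sulfur, phosphorus (P₂O₅), nitrogen.
Optimal quantities: urea = 1.457 kg, rock phosphate = 2.839 kg, potassium sulfate = 1.778 kg.
Cost = 0.83·1.457 + 0.3·2.839 + 1.02·1.778 = 3.8746.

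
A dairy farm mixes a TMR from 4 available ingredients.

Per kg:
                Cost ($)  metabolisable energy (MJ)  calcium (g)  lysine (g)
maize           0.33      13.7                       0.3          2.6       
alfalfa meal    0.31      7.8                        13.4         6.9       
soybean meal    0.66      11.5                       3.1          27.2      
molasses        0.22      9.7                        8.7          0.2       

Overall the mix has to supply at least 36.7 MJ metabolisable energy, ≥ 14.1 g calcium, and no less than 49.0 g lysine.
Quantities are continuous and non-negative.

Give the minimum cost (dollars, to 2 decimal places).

$1.54

Treat it as an LP. Let x1 = kg of maize, x2 = kg of alfalfa meal, x3 = kg of soybean meal, x4 = kg of molasses.
min 0.33x1 + 0.31x2 + 0.66x3 + 0.22x4 s.t.:
  13.7x1 + 7.8x2 + 11.5x3 + 9.7x4 ≥ 36.7   (metabolisable energy)
  0.3x1 + 13.4x2 + 3.1x3 + 8.7x4 ≥ 14.1   (calcium)
  2.6x1 + 6.9x2 + 27.2x3 + 0.2x4 ≥ 49   (lysine)
  x1, x2, x3, x4 ≥ 0.
The cheapest feasible vertex uses only maize, soybean meal, molasses; alfalfa meal is not used. There the metabolisable energy, calcium, lysine constraints are tight.
Optimal quantities: maize = 0.5197 kg, soybean meal = 1.745 kg, molasses = 0.9811 kg.
Objective = 0.33·0.5197 + 0.66·1.745 + 0.22·0.9811 = 1.5390.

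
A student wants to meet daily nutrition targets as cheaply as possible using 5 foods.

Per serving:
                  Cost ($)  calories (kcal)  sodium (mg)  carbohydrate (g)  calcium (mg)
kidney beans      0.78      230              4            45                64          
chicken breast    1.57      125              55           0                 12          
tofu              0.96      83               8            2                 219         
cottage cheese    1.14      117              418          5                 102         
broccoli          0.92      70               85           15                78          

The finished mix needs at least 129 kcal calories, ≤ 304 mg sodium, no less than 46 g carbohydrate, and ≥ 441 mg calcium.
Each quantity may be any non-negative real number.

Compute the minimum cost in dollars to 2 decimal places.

Set it up as a linear program. Let x1 = servings of kidney beans, x2 = servings of chicken breast, x3 = servings of tofu, x4 = servings of cottage cheese, x5 = servings of broccoli.
min 0.78x1 + 1.57x2 + 0.96x3 + 1.14x4 + 0.92x5 with:
  230x1 + 125x2 + 83x3 + 117x4 + 70x5 ≥ 129   (calories)
  4x1 + 55x2 + 8x3 + 418x4 + 85x5 ≤ 304   (sodium)
  45x1 + 2x3 + 5x4 + 15x5 ≥ 46   (carbohydrate)
  64x1 + 12x2 + 219x3 + 102x4 + 78x5 ≥ 441   (calcium)
  x1, x2, x3, x4, x5 ≥ 0.
At the optimum only kidney beans, tofu are positive (chicken breast, cottage cheese, broccoli = 0). The carbohydrate and calcium requirements are met with equality.
So kidney beans = 0.945 servings, tofu = 1.738 servings.
Objective = 0.78·0.945 + 0.96·1.738 = 2.4056.

$2.41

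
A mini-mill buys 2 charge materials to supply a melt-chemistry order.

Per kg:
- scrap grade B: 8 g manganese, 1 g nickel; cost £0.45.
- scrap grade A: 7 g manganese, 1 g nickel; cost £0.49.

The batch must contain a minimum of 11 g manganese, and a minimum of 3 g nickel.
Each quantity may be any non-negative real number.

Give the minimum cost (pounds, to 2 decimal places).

This is a linear program. Let x1 = kg of scrap grade B, x2 = kg of scrap grade A.
Minimize 0.45x1 + 0.49x2 with:
  8x1 + 7x2 ≥ 11   (manganese)
  1x1 + 1x2 ≥ 3   (nickel)
  x1, x2 ≥ 0.
At the optimum only scrap grade B is positive (scrap grade A = 0). Binding constraint: nickel.
Optimal quantities: scrap grade B = 3 kg.
Cost = 0.45·3 = 1.3500.

£1.35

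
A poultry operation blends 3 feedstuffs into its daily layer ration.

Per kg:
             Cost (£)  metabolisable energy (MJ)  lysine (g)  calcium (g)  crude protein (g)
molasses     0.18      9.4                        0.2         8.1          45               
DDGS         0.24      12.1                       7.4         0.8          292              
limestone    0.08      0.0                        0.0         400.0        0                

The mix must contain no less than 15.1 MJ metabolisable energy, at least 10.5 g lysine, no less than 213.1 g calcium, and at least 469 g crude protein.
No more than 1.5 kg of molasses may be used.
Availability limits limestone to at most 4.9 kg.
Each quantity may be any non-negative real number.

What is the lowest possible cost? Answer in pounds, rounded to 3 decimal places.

£0.428

Let x1 = kg of molasses, x2 = kg of DDGS, x3 = kg of limestone.
Minimise 0.18x1 + 0.24x2 + 0.08x3 s.t.:
  9.4x1 + 12.1x2 ≥ 15.1   (metabolisable energy)
  0.2x1 + 7.4x2 ≥ 10.5   (lysine)
  8.1x1 + 0.8x2 + 400x3 ≥ 213.1   (calcium)
  45x1 + 292x2 ≥ 469   (crude protein)
  x1 ≤ 1.5
  x3 ≤ 4.9
  x1, x2, x3 ≥ 0.
The cheapest feasible vertex uses only DDGS, limestone; molasses is not used. There the calcium and crude protein constraints are tight.
Optimal quantities: DDGS = 1.606 kg, limestone = 0.5295 kg.
Hence cost = 0.24·1.606 + 0.08·0.5295 = £0.42780.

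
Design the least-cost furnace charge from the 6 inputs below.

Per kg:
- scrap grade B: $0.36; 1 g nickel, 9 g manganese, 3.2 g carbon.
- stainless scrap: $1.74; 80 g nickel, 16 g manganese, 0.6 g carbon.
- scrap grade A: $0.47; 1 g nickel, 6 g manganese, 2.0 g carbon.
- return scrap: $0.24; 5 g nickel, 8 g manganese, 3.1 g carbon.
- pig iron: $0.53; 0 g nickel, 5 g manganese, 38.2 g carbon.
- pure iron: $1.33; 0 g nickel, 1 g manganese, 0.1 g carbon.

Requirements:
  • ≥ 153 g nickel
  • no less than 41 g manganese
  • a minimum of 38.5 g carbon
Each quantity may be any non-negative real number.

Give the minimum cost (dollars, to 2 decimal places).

Treat it as an LP. Let x1 = kg of scrap grade B, x2 = kg of stainless scrap, x3 = kg of scrap grade A, x4 = kg of return scrap, x5 = kg of pig iron, x6 = kg of pure iron.
Minimise 0.36x1 + 1.74x2 + 0.47x3 + 0.24x4 + 0.53x5 + 1.33x6 subject to:
  1x1 + 80x2 + 1x3 + 5x4 ≥ 153   (nickel)
  9x1 + 16x2 + 6x3 + 8x4 + 5x5 + 1x6 ≥ 41   (manganese)
  3.2x1 + 0.6x2 + 2x3 + 3.1x4 + 38.2x5 + 0.1x6 ≥ 38.5   (carbon)
  x1, x2, x3, x4, x5, x6 ≥ 0.
The cheapest feasible vertex uses only stainless scrap, return scrap, pig iron; scrap grade B, scrap grade A, pure iron are not used. Binding constraints: nickel, manganese, carbon.
That vertex is x2 = 1.86, x4 = 0.8351, x5 = 0.9109.
Total cost: 1.74·1.86 + 0.24·0.8351 + 0.53·0.9109 = 3.9196.

$3.92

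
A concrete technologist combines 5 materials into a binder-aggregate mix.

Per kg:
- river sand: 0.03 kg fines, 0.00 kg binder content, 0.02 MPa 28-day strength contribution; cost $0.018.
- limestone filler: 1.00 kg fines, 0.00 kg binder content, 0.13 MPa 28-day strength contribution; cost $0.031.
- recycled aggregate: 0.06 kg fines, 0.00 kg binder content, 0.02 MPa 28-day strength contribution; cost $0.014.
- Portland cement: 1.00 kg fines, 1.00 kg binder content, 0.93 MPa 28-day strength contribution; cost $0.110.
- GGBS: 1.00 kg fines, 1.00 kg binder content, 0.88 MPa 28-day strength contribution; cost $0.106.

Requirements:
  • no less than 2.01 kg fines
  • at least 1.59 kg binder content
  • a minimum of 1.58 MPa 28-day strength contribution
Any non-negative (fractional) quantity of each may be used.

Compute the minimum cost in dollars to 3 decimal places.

$0.193

Set it up as a linear program. Let x1 = kg of river sand, x2 = kg of limestone filler, x3 = kg of recycled aggregate, x4 = kg of Portland cement, x5 = kg of GGBS.
Minimise 0.018x1 + 0.031x2 + 0.014x3 + 0.11x4 + 0.106x5 with:
  0.03x1 + 1x2 + 0.06x3 + 1x4 + 1x5 ≥ 2.01   (fines)
  1x4 + 1x5 ≥ 1.59   (binder content)
  0.02x1 + 0.13x2 + 0.02x3 + 0.93x4 + 0.88x5 ≥ 1.58   (28-day strength contribution)
  x1, x2, x3, x4, x5 ≥ 0.
The optimal basis is {limestone filler, Portland cement}; river sand, recycled aggregate, GGBS drop out. There the fines and 28-day strength contribution constraints are tight.
So limestone filler = 0.36162 kg, Portland cement = 1.6484 kg.
Total cost: 0.031·0.36162 + 0.11·1.6484 = 0.19253.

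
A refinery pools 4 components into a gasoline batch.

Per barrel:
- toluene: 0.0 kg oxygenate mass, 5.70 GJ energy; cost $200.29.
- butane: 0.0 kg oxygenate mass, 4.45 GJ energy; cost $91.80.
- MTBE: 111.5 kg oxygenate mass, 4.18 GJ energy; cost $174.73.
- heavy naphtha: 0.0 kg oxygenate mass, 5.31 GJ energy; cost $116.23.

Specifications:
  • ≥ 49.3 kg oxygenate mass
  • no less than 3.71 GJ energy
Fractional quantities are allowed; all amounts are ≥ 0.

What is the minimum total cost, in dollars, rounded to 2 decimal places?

$115.66

Let x1 = barrels of toluene, x2 = barrels of butane, x3 = barrels of MTBE, x4 = barrels of heavy naphtha.
min 200.29x1 + 91.8x2 + 174.73x3 + 116.23x4 with:
  111.5x3 ≥ 49.3   (oxygenate mass)
  5.7x1 + 4.45x2 + 4.18x3 + 5.31x4 ≥ 3.71   (energy)
  x1, x2, x3, x4 ≥ 0.
The cheapest feasible vertex uses only butane, MTBE; toluene, heavy naphtha are not used. The oxygenate mass and energy requirements are met with equality.
So butane = 0.41838 barrels, MTBE = 0.44215 barrels.
Cost = 91.8·0.41838 + 174.73·0.44215 = 115.6642.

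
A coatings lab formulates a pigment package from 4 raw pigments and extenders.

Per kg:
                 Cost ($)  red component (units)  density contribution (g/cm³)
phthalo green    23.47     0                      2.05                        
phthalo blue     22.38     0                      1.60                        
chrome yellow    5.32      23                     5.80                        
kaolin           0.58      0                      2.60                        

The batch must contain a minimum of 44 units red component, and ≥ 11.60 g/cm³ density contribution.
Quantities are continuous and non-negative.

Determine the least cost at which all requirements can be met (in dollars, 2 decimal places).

This is a linear program. Let x1 = kg of phthalo green, x2 = kg of phthalo blue, x3 = kg of chrome yellow, x4 = kg of kaolin.
Minimise 23.47x1 + 22.38x2 + 5.32x3 + 0.58x4 s.t.:
  23x3 ≥ 44   (red component)
  2.05x1 + 1.6x2 + 5.8x3 + 2.6x4 ≥ 11.6   (density contribution)
  x1, x2, x3, x4 ≥ 0.
At the optimum only chrome yellow, kaolin are positive (phthalo green, phthalo blue = 0). Binding constraints: red component and density contribution.
Solving gives x3 = 1.913, x4 = 0.194.
Objective = 5.32·1.913 + 0.58·0.194 = 10.2897.

$10.29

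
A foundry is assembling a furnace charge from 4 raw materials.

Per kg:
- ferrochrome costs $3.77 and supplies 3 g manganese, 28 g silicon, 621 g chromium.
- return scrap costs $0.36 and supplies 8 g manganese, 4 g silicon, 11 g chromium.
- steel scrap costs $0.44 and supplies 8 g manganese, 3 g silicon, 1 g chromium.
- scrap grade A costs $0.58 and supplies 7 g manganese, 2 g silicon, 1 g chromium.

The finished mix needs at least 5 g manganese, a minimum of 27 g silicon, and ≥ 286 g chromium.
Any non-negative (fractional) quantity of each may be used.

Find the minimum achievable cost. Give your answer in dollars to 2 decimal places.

Set it up as a linear program. Let x1 = kg of ferrochrome, x2 = kg of return scrap, x3 = kg of steel scrap, x4 = kg of scrap grade A.
Minimise 3.77x1 + 0.36x2 + 0.44x3 + 0.58x4 s.t.:
  3x1 + 8x2 + 8x3 + 7x4 ≥ 5   (manganese)
  28x1 + 4x2 + 3x3 + 2x4 ≥ 27   (silicon)
  621x1 + 11x2 + 1x3 + 1x4 ≥ 286   (chromium)
  x1, x2, x3, x4 ≥ 0.
The optimal basis is {ferrochrome, return scrap}; steel scrap, scrap grade A drop out. The silicon and chromium requirements are met with equality.
So ferrochrome = 0.3892 kg, return scrap = 4.025 kg.
Cost = 3.77·0.3892 + 0.36·4.025 = 2.9163.

$2.92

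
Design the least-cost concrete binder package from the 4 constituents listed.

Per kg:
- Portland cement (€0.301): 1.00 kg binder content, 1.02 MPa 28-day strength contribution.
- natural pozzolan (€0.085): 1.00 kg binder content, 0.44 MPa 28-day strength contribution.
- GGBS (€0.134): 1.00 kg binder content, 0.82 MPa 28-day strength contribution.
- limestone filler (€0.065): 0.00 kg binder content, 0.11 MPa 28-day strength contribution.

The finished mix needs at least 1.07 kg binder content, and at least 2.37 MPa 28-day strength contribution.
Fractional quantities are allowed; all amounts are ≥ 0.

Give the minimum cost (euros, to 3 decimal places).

€0.387

Let x1 = kg of Portland cement, x2 = kg of natural pozzolan, x3 = kg of GGBS, x4 = kg of limestone filler.
Minimize 0.301x1 + 0.085x2 + 0.134x3 + 0.065x4 subject to:
  1x1 + 1x2 + 1x3 ≥ 1.07   (binder content)
  1.02x1 + 0.44x2 + 0.82x3 + 0.11x4 ≥ 2.37   (28-day strength contribution)
  x1, x2, x3, x4 ≥ 0.
The optimal basis is {GGBS}; Portland cement, natural pozzolan, limestone filler drop out. The 28-day strength contribution requirement is met with equality.
So GGBS = 2.89 kg.
Objective = 0.134·2.89 = 0.38726.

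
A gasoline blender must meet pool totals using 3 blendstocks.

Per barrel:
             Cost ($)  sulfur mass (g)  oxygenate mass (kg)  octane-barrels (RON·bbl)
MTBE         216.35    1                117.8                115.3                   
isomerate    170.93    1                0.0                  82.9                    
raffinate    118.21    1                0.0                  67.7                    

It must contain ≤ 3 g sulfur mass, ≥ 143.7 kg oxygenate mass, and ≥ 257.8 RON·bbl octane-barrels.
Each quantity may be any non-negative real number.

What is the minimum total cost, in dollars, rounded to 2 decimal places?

$468.47

Treat it as an LP. Let x1 = barrels of MTBE, x2 = barrels of isomerate, x3 = barrels of raffinate.
Minimise 216.35x1 + 170.93x2 + 118.21x3 with:
  1x1 + 1x2 + 1x3 ≤ 3   (sulfur mass)
  117.8x1 ≥ 143.7   (oxygenate mass)
  115.3x1 + 82.9x2 + 67.7x3 ≥ 257.8   (octane-barrels)
  x1, x2, x3 ≥ 0.
The optimal basis is {MTBE, raffinate}; isomerate drops out. Binding constraints: oxygenate mass and octane-barrels.
That vertex is x1 = 1.21986, x3 = 1.73042.
Objective = 216.35·1.21986 + 118.21·1.73042 = 468.4697.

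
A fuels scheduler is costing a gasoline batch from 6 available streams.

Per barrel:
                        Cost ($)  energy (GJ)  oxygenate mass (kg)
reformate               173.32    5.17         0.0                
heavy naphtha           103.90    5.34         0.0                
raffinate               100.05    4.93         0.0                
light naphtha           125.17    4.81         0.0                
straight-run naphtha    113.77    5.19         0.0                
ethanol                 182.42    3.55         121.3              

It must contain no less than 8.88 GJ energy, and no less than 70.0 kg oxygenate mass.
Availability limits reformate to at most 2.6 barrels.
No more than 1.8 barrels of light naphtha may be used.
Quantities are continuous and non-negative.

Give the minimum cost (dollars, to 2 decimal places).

Treat it as an LP. Let x1 = barrels of reformate, x2 = barrels of heavy naphtha, x3 = barrels of raffinate, x4 = barrels of light naphtha, x5 = barrels of straight-run naphtha, x6 = barrels of ethanol.
Minimise 173.32x1 + 103.9x2 + 100.05x3 + 125.17x4 + 113.77x5 + 182.42x6 subject to:
  5.17x1 + 5.34x2 + 4.93x3 + 4.81x4 + 5.19x5 + 3.55x6 ≥ 8.88   (energy)
  121.3x6 ≥ 70   (oxygenate mass)
  x1 ≤ 2.6
  x4 ≤ 1.8
  x1, x2, x3, x4, x5, x6 ≥ 0.
At the optimum only heavy naphtha, ethanol are positive (reformate, raffinate, light naphtha, straight-run naphtha = 0). There the energy and oxygenate mass constraints are tight.
So heavy naphtha = 1.2793 barrels, ethanol = 0.57708 barrels.
Total cost: 103.9·1.2793 + 182.42·0.57708 = 238.1902.

$238.19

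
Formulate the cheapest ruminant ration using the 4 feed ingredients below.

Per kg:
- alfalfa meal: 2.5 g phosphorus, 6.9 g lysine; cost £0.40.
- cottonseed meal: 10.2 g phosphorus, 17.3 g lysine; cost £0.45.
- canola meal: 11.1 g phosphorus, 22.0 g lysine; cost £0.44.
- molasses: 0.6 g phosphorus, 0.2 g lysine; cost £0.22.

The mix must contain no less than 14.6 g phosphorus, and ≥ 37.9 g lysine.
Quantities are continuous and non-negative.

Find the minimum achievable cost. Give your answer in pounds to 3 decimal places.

£0.758

Let x1 = kg of alfalfa meal, x2 = kg of cottonseed meal, x3 = kg of canola meal, x4 = kg of molasses.
Minimise 0.4x1 + 0.45x2 + 0.44x3 + 0.22x4 s.t.:
  2.5x1 + 10.2x2 + 11.1x3 + 0.6x4 ≥ 14.6   (phosphorus)
  6.9x1 + 17.3x2 + 22x3 + 0.2x4 ≥ 37.9   (lysine)
  x1, x2, x3, x4 ≥ 0.
The minimum-cost mix takes nothing from alfalfa meal, cottonseed meal, molasses — only canola meal. There the lysine constraint is tight.
That vertex is x3 = 1.723.
Hence cost = 0.44·1.723 = £0.75812.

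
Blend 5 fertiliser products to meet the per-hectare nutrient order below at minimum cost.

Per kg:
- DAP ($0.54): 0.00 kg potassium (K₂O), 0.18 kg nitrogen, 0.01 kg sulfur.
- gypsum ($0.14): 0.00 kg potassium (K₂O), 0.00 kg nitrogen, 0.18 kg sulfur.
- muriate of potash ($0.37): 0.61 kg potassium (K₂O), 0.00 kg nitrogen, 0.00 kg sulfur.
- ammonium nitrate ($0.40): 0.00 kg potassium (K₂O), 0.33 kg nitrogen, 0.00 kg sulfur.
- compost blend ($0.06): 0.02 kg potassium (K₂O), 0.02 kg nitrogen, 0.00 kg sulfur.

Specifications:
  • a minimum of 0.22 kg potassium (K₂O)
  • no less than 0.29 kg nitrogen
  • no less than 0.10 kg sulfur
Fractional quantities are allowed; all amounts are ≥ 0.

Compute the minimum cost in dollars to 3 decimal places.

Let x1 = kg of DAP, x2 = kg of gypsum, x3 = kg of muriate of potash, x4 = kg of ammonium nitrate, x5 = kg of compost blend.
Minimize 0.54x1 + 0.14x2 + 0.37x3 + 0.4x4 + 0.06x5 subject to:
  0.61x3 + 0.02x5 ≥ 0.22   (potassium (K₂O))
  0.18x1 + 0.33x4 + 0.02x5 ≥ 0.29   (nitrogen)
  0.01x1 + 0.18x2 ≥ 0.1   (sulfur)
  x1, x2, x3, x4, x5 ≥ 0.
At the optimum only gypsum, muriate of potash, ammonium nitrate are positive (DAP, compost blend = 0). The potassium (K₂O), nitrogen, sulfur requirements are met with equality.
Optimal quantities: gypsum = 0.5556 kg, muriate of potash = 0.3607 kg, ammonium nitrate = 0.8788 kg.
Total cost: 0.14·0.5556 + 0.37·0.3607 + 0.4·0.8788 = 0.56276.

$0.563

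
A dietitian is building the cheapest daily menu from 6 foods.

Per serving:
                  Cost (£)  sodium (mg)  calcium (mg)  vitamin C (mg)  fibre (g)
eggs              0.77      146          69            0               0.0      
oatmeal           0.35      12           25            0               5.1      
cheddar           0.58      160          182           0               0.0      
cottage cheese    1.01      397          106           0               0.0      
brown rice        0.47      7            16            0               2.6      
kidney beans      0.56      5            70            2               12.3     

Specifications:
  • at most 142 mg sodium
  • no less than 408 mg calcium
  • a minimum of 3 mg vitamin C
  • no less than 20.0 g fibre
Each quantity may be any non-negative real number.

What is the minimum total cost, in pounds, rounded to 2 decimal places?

Set it up as a linear program. Let x1 = servings of eggs, x2 = servings of oatmeal, x3 = servings of cheddar, x4 = servings of cottage cheese, x5 = servings of brown rice, x6 = servings of kidney beans.
min 0.77x1 + 0.35x2 + 0.58x3 + 1.01x4 + 0.47x5 + 0.56x6 with:
  146x1 + 12x2 + 160x3 + 397x4 + 7x5 + 5x6 ≤ 142   (sodium)
  69x1 + 25x2 + 182x3 + 106x4 + 16x5 + 70x6 ≥ 408   (calcium)
  2x6 ≥ 3   (vitamin C)
  5.1x2 + 2.6x5 + 12.3x6 ≥ 20   (fibre)
  x1, x2, x3, x4, x5, x6 ≥ 0.
The cheapest feasible vertex uses only cheddar, kidney beans; eggs, oatmeal, cottage cheese, brown rice are not used. Binding constraints: sodium and calcium.
Solving gives x3 = 0.7677, x6 = 3.832.
Objective = 0.58·0.7677 + 0.56·3.832 = 2.5912.

£2.59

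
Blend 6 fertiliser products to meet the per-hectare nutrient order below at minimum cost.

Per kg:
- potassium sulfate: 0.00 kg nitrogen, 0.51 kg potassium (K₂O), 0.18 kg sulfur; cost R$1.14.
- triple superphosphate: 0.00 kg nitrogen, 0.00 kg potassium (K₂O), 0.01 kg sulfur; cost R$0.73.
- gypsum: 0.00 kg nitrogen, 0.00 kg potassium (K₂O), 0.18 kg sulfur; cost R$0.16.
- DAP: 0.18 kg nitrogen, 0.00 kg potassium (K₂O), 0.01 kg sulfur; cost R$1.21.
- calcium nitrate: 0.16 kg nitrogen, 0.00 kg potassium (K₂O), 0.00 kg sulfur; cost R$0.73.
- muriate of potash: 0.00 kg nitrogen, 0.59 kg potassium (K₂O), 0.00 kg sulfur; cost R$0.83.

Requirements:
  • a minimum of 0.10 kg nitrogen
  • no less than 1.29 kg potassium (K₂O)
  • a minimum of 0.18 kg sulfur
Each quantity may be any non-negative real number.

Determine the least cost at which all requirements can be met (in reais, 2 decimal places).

R$2.43

Let x1 = kg of potassium sulfate, x2 = kg of triple superphosphate, x3 = kg of gypsum, x4 = kg of DAP, x5 = kg of calcium nitrate, x6 = kg of muriate of potash.
Minimise 1.14x1 + 0.73x2 + 0.16x3 + 1.21x4 + 0.73x5 + 0.83x6 with:
  0.18x4 + 0.16x5 ≥ 0.1   (nitrogen)
  0.51x1 + 0.59x6 ≥ 1.29   (potassium (K₂O))
  0.18x1 + 0.01x2 + 0.18x3 + 0.01x4 ≥ 0.18   (sulfur)
  x1, x2, x3, x4, x5, x6 ≥ 0.
The minimum-cost mix takes nothing from potassium sulfate, triple superphosphate, DAP — only gypsum, calcium nitrate, muriate of potash. There the nitrogen, potassium (K₂O), sulfur constraints are tight.
Solving gives x3 = 1, x5 = 0.625, x6 = 2.186.
Objective = 0.16·1 + 0.73·0.625 + 0.83·2.186 = 2.4306.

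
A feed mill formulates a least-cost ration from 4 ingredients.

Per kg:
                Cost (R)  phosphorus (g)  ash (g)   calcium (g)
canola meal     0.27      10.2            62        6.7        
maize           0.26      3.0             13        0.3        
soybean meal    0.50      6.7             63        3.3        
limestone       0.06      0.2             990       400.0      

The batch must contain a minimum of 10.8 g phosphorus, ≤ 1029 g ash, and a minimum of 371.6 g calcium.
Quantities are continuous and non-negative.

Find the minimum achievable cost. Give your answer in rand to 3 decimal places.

R0.336

This is a linear program. Let x1 = kg of canola meal, x2 = kg of maize, x3 = kg of soybean meal, x4 = kg of limestone.
min 0.27x1 + 0.26x2 + 0.5x3 + 0.06x4 subject to:
  10.2x1 + 3x2 + 6.7x3 + 0.2x4 ≥ 10.8   (phosphorus)
  62x1 + 13x2 + 63x3 + 990x4 ≤ 1029   (ash)
  6.7x1 + 0.3x2 + 3.3x3 + 400x4 ≥ 371.6   (calcium)
  x1, x2, x3, x4 ≥ 0.
At the optimum only canola meal, limestone are positive (maize, soybean meal = 0). Binding constraints: phosphorus and calcium.
So canola meal = 1.041 kg, limestone = 0.9116 kg.
Total cost: 0.27·1.041 + 0.06·0.9116 = 0.33577.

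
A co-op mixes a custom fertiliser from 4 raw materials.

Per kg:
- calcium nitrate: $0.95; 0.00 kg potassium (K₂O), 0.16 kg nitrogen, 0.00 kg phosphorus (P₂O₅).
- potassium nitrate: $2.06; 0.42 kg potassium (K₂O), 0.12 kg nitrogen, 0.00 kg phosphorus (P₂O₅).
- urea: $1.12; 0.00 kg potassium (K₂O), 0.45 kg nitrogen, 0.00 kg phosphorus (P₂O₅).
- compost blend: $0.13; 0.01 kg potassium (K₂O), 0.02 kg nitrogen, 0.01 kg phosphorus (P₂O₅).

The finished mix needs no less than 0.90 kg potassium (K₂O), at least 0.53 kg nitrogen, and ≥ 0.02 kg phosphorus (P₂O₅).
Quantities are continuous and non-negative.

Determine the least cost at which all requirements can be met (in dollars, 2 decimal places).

$5.17

Let x1 = kg of calcium nitrate, x2 = kg of potassium nitrate, x3 = kg of urea, x4 = kg of compost blend.
Minimise 0.95x1 + 2.06x2 + 1.12x3 + 0.13x4 s.t.:
  0.42x2 + 0.01x4 ≥ 0.9   (potassium (K₂O))
  0.16x1 + 0.12x2 + 0.45x3 + 0.02x4 ≥ 0.53   (nitrogen)
  0.01x4 ≥ 0.02   (phosphorus (P₂O₅))
  x1, x2, x3, x4 ≥ 0.
At the optimum only potassium nitrate, urea, compost blend are positive (calcium nitrate = 0). Binding constraints: potassium (K₂O), nitrogen, phosphorus (P₂O₅).
Solving gives x2 = 2.095, x3 = 0.5302, x4 = 2.
Total cost: 2.06·2.095 + 1.12·0.5302 + 0.13·2 = 5.1695.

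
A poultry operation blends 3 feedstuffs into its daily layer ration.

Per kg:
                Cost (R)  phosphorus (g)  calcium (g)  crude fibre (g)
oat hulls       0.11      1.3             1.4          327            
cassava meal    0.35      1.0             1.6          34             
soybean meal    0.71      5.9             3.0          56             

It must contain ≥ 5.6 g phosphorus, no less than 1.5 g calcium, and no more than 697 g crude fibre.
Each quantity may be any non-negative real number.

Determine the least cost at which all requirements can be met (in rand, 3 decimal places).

Let x1 = kg of oat hulls, x2 = kg of cassava meal, x3 = kg of soybean meal.
Minimize 0.11x1 + 0.35x2 + 0.71x3 s.t.:
  1.3x1 + 1x2 + 5.9x3 ≥ 5.6   (phosphorus)
  1.4x1 + 1.6x2 + 3x3 ≥ 1.5   (calcium)
  327x1 + 34x2 + 56x3 ≤ 697   (crude fibre)
  x1, x2, x3 ≥ 0.
At the optimum only oat hulls, soybean meal are positive (cassava meal = 0). The phosphorus and crude fibre requirements are met with equality.
That vertex is x1 = 2.046, x3 = 0.4983.
Cost = 0.11·2.046 + 0.71·0.4983 = 0.57885.

R0.579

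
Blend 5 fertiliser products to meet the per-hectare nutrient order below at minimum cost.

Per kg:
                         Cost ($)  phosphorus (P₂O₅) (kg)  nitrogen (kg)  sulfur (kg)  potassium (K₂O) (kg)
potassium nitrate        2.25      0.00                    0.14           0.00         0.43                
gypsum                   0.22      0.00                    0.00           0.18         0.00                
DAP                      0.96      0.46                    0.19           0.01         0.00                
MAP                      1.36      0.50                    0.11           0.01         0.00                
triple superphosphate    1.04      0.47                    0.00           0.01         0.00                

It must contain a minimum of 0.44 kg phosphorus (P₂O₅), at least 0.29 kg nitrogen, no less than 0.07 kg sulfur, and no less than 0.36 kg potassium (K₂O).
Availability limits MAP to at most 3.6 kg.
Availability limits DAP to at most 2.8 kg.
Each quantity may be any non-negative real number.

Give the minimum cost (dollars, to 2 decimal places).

Set it up as a linear program. Let x1 = kg of potassium nitrate, x2 = kg of gypsum, x3 = kg of DAP, x4 = kg of MAP, x5 = kg of triple superphosphate.
min 2.25x1 + 0.22x2 + 0.96x3 + 1.36x4 + 1.04x5 with:
  0.46x3 + 0.5x4 + 0.47x5 ≥ 0.44   (phosphorus (P₂O₅))
  0.14x1 + 0.19x3 + 0.11x4 ≥ 0.29   (nitrogen)
  0.18x2 + 0.01x3 + 0.01x4 + 0.01x5 ≥ 0.07   (sulfur)
  0.43x1 ≥ 0.36   (potassium (K₂O))
  x4 ≤ 3.6
  x3 ≤ 2.8
  x1, x2, x3, x4, x5 ≥ 0.
At the optimum only potassium nitrate, gypsum, DAP are positive (MAP, triple superphosphate = 0). There the phosphorus (P₂O₅), sulfur, potassium (K₂O) constraints are tight.
Solving gives x1 = 0.8372, x2 = 0.3357, x3 = 0.9565.
Cost = 2.25·0.8372 + 0.22·0.3357 + 0.96·0.9565 = 2.8758.

$2.88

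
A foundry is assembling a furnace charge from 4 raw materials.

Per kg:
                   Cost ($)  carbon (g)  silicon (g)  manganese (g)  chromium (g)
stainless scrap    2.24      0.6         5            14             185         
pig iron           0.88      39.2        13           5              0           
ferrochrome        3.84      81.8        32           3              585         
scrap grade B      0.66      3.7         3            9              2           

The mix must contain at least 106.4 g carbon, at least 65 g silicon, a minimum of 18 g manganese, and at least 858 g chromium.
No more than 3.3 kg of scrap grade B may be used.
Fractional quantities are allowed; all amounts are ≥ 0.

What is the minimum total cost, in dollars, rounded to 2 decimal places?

This is a linear program. Let x1 = kg of stainless scrap, x2 = kg of pig iron, x3 = kg of ferrochrome, x4 = kg of scrap grade B.
Minimize 2.24x1 + 0.88x2 + 3.84x3 + 0.66x4 subject to:
  0.6x1 + 39.2x2 + 81.8x3 + 3.7x4 ≥ 106.4   (carbon)
  5x1 + 13x2 + 32x3 + 3x4 ≥ 65   (silicon)
  14x1 + 5x2 + 3x3 + 9x4 ≥ 18   (manganese)
  185x1 + 585x3 + 2x4 ≥ 858   (chromium)
  x4 ≤ 3.3
  x1, x2, x3, x4 ≥ 0.
The minimum-cost mix takes nothing from stainless scrap — only pig iron, ferrochrome, scrap grade B. Binding constraints: silicon, manganese, chromium.
Solving gives x2 = 1.202, x3 = 1.464, x4 = 0.8443.
Hence cost = 0.88·1.202 + 3.84·1.464 + 0.66·0.8443 = $7.2368.

$7.24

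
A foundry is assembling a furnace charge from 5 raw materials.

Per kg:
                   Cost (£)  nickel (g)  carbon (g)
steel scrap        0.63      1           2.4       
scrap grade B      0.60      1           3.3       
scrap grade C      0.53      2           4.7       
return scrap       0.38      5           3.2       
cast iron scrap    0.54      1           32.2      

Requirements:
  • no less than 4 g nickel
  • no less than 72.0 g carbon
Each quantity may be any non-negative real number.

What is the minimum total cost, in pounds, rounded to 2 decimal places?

£1.32

Treat it as an LP. Let x1 = kg of steel scrap, x2 = kg of scrap grade B, x3 = kg of scrap grade C, x4 = kg of return scrap, x5 = kg of cast iron scrap.
min 0.63x1 + 0.6x2 + 0.53x3 + 0.38x4 + 0.54x5 with:
  1x1 + 1x2 + 2x3 + 5x4 + 1x5 ≥ 4   (nickel)
  2.4x1 + 3.3x2 + 4.7x3 + 3.2x4 + 32.2x5 ≥ 72   (carbon)
  x1, x2, x3, x4, x5 ≥ 0.
The cheapest feasible vertex uses only return scrap, cast iron scrap; steel scrap, scrap grade B, scrap grade C are not used. The nickel and carbon requirements are met with equality.
Optimal quantities: return scrap = 0.3599 kg, cast iron scrap = 2.2 kg.
Total cost: 0.38·0.3599 + 0.54·2.2 = 1.3248.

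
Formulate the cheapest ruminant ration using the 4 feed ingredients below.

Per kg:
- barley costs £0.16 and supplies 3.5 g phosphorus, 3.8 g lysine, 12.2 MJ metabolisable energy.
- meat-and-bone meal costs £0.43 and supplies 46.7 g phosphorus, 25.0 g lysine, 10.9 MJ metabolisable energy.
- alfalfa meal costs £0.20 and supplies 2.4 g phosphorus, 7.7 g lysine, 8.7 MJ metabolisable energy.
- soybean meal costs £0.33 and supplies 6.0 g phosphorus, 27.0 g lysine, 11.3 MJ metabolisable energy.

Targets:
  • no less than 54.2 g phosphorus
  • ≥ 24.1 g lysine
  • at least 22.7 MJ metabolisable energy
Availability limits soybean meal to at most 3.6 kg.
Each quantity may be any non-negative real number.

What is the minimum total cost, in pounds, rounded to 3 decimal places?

This is a linear program. Let x1 = kg of barley, x2 = kg of meat-and-bone meal, x3 = kg of alfalfa meal, x4 = kg of soybean meal.
Minimise 0.16x1 + 0.43x2 + 0.2x3 + 0.33x4 s.t.:
  3.5x1 + 46.7x2 + 2.4x3 + 6x4 ≥ 54.2   (phosphorus)
  3.8x1 + 25x2 + 7.7x3 + 27x4 ≥ 24.1   (lysine)
  12.2x1 + 10.9x2 + 8.7x3 + 11.3x4 ≥ 22.7   (metabolisable energy)
  x4 ≤ 3.6
  x1, x2, x3, x4 ≥ 0.
The minimum-cost mix takes nothing from alfalfa meal, soybean meal — only barley, meat-and-bone meal. The phosphorus and metabolisable energy requirements are met with equality.
Solving gives x1 = 0.8828, x2 = 1.094.
Objective = 0.16·0.8828 + 0.43·1.094 = 0.61167.

£0.612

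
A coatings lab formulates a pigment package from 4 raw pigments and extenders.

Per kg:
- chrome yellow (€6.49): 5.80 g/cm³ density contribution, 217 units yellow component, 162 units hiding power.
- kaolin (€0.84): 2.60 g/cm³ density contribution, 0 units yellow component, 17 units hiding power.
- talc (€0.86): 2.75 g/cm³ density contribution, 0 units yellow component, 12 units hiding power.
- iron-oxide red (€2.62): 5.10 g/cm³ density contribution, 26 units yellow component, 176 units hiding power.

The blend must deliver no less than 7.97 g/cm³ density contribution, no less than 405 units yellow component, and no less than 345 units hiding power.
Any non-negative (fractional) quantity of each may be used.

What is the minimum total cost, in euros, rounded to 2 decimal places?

Let x1 = kg of chrome yellow, x2 = kg of kaolin, x3 = kg of talc, x4 = kg of iron-oxide red.
Minimize 6.49x1 + 0.84x2 + 0.86x3 + 2.62x4 with:
  5.8x1 + 2.6x2 + 2.75x3 + 5.1x4 ≥ 7.97   (density contribution)
  217x1 + 26x4 ≥ 405   (yellow component)
  162x1 + 17x2 + 12x3 + 176x4 ≥ 345   (hiding power)
  x1, x2, x3, x4 ≥ 0.
The cheapest feasible vertex uses only chrome yellow, iron-oxide red; kaolin, talc are not used. Binding constraints: yellow component and hiding power.
Solving gives x1 = 1.8337, x4 = 0.27237.
Total cost: 6.49·1.8337 + 2.62·0.27237 = 12.6143.

€12.61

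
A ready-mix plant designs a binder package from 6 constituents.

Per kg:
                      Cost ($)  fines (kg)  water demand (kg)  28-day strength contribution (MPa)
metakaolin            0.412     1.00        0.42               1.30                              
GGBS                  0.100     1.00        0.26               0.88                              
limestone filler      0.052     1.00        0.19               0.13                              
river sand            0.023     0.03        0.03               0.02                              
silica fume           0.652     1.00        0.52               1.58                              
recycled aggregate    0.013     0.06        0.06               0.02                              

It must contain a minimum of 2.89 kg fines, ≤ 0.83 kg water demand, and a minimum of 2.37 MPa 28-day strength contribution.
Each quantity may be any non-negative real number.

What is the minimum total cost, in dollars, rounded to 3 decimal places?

$0.278

This is a linear program. Let x1 = kg of metakaolin, x2 = kg of GGBS, x3 = kg of limestone filler, x4 = kg of river sand, x5 = kg of silica fume, x6 = kg of recycled aggregate.
Minimize 0.412x1 + 0.1x2 + 0.052x3 + 0.023x4 + 0.652x5 + 0.013x6 with:
  1x1 + 1x2 + 1x3 + 0.03x4 + 1x5 + 0.06x6 ≥ 2.89   (fines)
  0.42x1 + 0.26x2 + 0.19x3 + 0.03x4 + 0.52x5 + 0.06x6 ≤ 0.83   (water demand)
  1.3x1 + 0.88x2 + 0.13x3 + 0.02x4 + 1.58x5 + 0.02x6 ≥ 2.37   (28-day strength contribution)
  x1, x2, x3, x4, x5, x6 ≥ 0.
The minimum-cost mix takes nothing from metakaolin, river sand, silica fume, recycled aggregate — only GGBS, limestone filler. There the fines and 28-day strength contribution constraints are tight.
Optimal quantities: GGBS = 2.659 kg, limestone filler = 0.2309 kg.
Total cost: 0.1·2.659 + 0.052·0.2309 = 0.27791.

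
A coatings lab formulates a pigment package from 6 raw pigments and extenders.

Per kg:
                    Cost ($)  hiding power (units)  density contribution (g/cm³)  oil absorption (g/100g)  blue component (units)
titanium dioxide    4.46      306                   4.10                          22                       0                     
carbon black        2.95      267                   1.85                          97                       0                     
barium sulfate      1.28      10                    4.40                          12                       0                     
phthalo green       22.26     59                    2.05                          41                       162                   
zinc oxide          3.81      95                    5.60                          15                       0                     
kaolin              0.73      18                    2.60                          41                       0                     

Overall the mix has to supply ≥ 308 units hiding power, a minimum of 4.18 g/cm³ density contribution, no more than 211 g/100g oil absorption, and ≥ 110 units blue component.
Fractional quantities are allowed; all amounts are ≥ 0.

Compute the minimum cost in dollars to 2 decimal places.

Treat it as an LP. Let x1 = kg of titanium dioxide, x2 = kg of carbon black, x3 = kg of barium sulfate, x4 = kg of phthalo green, x5 = kg of zinc oxide, x6 = kg of kaolin.
min 4.46x1 + 2.95x2 + 1.28x3 + 22.26x4 + 3.81x5 + 0.73x6 s.t.:
  306x1 + 267x2 + 10x3 + 59x4 + 95x5 + 18x6 ≥ 308   (hiding power)
  4.1x1 + 1.85x2 + 4.4x3 + 2.05x4 + 5.6x5 + 2.6x6 ≥ 4.18   (density contribution)
  22x1 + 97x2 + 12x3 + 41x4 + 15x5 + 41x6 ≤ 211   (oil absorption)
  162x4 ≥ 110   (blue component)
  x1, x2, x3, x4, x5, x6 ≥ 0.
At the optimum only carbon black, phthalo green, kaolin are positive (titanium dioxide, barium sulfate, zinc oxide = 0). There the hiding power, density contribution, blue component constraints are tight.
Solving gives x2 = 0.978144, x4 = 0.679012, x6 = 0.37633.
Cost = 2.95·0.978144 + 22.26·0.679012 + 0.73·0.37633 = 18.2751.

$18.28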